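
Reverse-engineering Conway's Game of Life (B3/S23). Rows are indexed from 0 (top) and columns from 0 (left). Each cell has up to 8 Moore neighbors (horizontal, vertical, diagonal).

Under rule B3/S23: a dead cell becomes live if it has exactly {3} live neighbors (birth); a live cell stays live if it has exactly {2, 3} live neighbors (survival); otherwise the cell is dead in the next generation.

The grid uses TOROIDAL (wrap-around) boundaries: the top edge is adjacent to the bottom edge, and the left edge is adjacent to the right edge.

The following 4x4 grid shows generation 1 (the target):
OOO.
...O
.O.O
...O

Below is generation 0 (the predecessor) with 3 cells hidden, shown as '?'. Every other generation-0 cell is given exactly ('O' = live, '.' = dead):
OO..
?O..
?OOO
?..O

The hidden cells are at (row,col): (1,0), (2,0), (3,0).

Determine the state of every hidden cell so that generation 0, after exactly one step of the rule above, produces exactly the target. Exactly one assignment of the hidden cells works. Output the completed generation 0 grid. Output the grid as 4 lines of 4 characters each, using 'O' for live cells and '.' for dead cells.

Hidden generation-0 cells (in order): (1,0), (2,0), (3,0).
A hidden cell only influences target cells in its own 3x3 neighborhood. Try each of the 2^3 = 8 assignments, step the completed generation 0 forward once under B3/S23, and compare with the target:
  (1,0)=. (2,0)=. (3,0)=. -> step reproduces the target at every cell -> ACCEPT
  (1,0)=. (2,0)=. (3,0)=O -> step gives (0,0)='.' but target has 'O' -> reject
  (1,0)=. (2,0)=O (3,0)=. -> step gives (1,3)='.' but target has 'O' -> reject
  (1,0)=. (2,0)=O (3,0)=O -> step gives (0,0)='.' but target has 'O' -> reject
  (1,0)=O (2,0)=. (3,0)=. -> step gives (0,0)='.' but target has 'O' -> reject
  (1,0)=O (2,0)=. (3,0)=O -> step gives (0,0)='.' but target has 'O' -> reject
  (1,0)=O (2,0)=O (3,0)=. -> step gives (0,0)='.' but target has 'O' -> reject
  (1,0)=O (2,0)=O (3,0)=O -> step gives (0,0)='.' but target has 'O' -> reject
Unique solution: (1,0)=dead, (2,0)=dead, (3,0)=dead.
Check: live-neighbor counts of every cell in the completed generation 0:
3232
5453
4242
5453
Applying B3/S23 to generation 0 with these counts gives:
OOO.
...O
.O.O
...O
which matches the target exactly.

Answer: OO..
.O..
.OOO
...O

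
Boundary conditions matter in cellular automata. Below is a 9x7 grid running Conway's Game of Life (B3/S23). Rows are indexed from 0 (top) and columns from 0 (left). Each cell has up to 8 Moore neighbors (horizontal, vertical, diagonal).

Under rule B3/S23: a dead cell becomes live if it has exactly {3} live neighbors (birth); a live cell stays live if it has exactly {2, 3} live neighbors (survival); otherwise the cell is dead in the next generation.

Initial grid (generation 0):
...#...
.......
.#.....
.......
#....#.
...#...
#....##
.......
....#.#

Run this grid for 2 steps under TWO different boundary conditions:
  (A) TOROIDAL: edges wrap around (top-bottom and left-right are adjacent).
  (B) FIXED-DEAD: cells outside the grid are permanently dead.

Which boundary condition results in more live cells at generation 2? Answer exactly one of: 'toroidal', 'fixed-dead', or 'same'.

Under TOROIDAL boundary, generation 2:
.......
.......
.......
.......
.......
.....##
#....##
.......
.......
Population = 5

Under FIXED-DEAD boundary, generation 2:
.......
.......
.......
.......
.....#.
.....#.
......#
.......
.......
Population = 3

Comparison: toroidal=5, fixed-dead=3 -> toroidal

Answer: toroidal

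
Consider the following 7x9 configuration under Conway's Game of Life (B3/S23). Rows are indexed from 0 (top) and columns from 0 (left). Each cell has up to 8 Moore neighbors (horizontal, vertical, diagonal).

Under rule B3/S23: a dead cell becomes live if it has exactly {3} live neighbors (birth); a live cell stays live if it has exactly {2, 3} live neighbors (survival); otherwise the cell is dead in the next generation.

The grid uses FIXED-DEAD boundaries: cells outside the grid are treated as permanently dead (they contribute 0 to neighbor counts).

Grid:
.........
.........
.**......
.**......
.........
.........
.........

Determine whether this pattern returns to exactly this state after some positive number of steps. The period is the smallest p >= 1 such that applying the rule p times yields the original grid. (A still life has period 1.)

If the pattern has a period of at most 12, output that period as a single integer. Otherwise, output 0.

Simulating and comparing each generation to the original:
Gen 0 (original, given above): 4 live cells
Gen 1: 4 live cells, MATCHES original -> period = 1

Answer: 1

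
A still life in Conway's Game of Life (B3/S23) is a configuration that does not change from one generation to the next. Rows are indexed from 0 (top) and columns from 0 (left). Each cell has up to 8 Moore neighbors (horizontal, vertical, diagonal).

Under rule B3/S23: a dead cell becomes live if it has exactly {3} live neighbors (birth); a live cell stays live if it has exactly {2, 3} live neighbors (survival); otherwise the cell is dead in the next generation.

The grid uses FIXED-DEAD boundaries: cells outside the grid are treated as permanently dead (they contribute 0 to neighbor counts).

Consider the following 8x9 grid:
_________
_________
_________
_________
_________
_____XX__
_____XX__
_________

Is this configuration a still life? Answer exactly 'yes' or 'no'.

Answer: yes

Derivation:
Compute generation 1 and compare to generation 0 (given above):
Generation 1:
_________
_________
_________
_________
_________
_____XX__
_____XX__
_________
The grids are IDENTICAL -> still life.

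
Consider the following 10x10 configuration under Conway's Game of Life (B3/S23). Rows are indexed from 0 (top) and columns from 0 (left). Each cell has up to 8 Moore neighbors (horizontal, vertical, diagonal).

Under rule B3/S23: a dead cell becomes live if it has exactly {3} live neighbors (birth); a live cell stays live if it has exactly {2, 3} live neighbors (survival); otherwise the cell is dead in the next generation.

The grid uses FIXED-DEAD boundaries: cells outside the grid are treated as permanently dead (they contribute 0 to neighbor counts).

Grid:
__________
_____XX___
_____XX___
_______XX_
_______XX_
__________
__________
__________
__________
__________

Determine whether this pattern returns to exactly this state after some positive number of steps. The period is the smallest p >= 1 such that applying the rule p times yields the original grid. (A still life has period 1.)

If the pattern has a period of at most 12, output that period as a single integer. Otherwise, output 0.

Answer: 2

Derivation:
Simulating and comparing each generation to the original:
Gen 0 (original, given above): 8 live cells
Gen 1: 6 live cells, differs from original
Gen 2: 8 live cells, MATCHES original -> period = 2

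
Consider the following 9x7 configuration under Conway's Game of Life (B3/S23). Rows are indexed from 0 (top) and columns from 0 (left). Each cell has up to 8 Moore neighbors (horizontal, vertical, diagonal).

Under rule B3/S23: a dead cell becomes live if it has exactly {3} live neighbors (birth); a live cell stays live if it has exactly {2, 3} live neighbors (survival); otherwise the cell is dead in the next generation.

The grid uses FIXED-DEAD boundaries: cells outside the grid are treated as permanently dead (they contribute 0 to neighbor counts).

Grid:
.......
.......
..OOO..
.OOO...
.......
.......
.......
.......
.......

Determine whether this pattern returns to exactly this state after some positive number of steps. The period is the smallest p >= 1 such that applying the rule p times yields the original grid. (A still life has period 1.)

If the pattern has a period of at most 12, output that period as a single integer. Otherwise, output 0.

Simulating and comparing each generation to the original:
Gen 0 (original, given above): 6 live cells
Gen 1: 6 live cells, differs from original
Gen 2: 6 live cells, MATCHES original -> period = 2

Answer: 2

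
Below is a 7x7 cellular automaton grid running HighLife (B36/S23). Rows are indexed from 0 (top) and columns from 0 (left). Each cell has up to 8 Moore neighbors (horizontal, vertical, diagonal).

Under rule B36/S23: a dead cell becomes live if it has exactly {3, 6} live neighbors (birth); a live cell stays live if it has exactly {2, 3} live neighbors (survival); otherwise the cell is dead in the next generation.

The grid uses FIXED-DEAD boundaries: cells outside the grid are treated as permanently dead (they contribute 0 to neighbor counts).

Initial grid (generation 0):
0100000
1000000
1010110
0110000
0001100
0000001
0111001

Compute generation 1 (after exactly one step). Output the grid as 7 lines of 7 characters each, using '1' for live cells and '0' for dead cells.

Answer: 0000000
1000000
1011000
0110010
0011000
0000110
0010000

Derivation:
Simulating step by step:
Generation 0 (given above): 15 live cells
Generation 1: 12 live cells
(generation 1 grid is the final answer)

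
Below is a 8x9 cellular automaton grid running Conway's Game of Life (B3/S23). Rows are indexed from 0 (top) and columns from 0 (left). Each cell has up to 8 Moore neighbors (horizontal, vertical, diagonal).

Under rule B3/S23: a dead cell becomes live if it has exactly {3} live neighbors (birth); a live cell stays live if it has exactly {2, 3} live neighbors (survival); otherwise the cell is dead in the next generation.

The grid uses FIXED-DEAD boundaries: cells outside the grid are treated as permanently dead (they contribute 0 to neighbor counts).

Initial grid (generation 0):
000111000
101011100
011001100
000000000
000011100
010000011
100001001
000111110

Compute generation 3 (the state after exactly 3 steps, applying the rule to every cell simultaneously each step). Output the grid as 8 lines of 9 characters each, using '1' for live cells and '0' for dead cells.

Simulating step by step:
Generation 0 (given above): 26 live cells
Generation 1: 21 live cells
000100100
001000000
011110100
000010000
000001110
000010011
000001001
000011110
Generation 2: 22 live cells
000000000
010011000
011011000
001010010
000011111
000010001
000000001
000011110
Generation 3: 24 live cells
(generation 3 grid is the final answer)

Answer: 000000000
011111000
011000100
011000011
000010101
000010101
000010101
000001110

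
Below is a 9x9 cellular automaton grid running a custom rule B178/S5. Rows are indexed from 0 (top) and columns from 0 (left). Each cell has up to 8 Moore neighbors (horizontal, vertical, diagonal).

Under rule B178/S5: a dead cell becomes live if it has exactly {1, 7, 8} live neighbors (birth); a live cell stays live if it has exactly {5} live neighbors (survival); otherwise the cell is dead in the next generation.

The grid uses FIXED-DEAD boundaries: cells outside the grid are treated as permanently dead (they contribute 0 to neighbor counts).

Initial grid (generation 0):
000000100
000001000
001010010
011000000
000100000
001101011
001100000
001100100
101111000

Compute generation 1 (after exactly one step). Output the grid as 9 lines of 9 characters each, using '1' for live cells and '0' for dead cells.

Answer: 000010010
011000001
100000001
100001111
100001000
000000000
001100000
101000010
000000010

Derivation:
Simulating step by step:
Generation 0 (given above): 23 live cells
Generation 1: 20 live cells
(generation 1 grid is the final answer)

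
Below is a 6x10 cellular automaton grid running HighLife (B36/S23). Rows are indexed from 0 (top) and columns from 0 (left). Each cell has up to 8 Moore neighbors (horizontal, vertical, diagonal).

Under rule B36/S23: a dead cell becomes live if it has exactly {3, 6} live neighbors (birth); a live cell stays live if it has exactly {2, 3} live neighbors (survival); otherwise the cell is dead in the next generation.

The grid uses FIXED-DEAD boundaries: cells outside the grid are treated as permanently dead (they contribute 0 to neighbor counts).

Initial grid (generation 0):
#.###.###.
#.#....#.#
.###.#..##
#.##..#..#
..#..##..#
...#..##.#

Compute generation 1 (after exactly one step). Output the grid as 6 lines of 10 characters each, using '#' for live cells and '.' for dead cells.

Simulating step by step:
Generation 0 (given above): 30 live cells
Generation 1: 28 live cells
(generation 1 grid is the final answer)

Answer: ..##..###.
##.#.#..##
#...#.##.#
......##.#
.##.##...#
.....####.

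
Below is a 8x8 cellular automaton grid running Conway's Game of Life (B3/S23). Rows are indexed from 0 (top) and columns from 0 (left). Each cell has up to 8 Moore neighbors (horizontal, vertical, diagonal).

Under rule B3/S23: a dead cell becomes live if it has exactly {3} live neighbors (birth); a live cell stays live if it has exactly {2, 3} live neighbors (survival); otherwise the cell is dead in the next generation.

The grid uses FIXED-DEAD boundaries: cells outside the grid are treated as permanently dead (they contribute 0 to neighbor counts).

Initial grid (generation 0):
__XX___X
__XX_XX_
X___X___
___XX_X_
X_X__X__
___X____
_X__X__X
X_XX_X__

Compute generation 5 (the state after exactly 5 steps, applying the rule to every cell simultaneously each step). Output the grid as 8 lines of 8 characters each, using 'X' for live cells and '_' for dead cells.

Simulating step by step:
Generation 0 (given above): 23 live cells
Generation 1: 25 live cells
__XXX_X_
_XX__XX_
__X___X_
_X_XX___
__X__X__
_XXXX___
_X__X___
_XXXX___
Generation 2: 25 live cells
_XXXX_X_
_X__X_XX
____X_X_
_X_XXX__
_____X__
_X__XX__
X____X__
_XXXX___
Generation 3: 27 live cells
_XXXX_XX
_X__X_XX
__X___XX
___X__X_
__XX__X_
____XXX_
X____X__
_XXXX___
Generation 4: 27 live cells
_XXXX_XX
_X__X___
__XX____
___X_XX_
__XX__XX
___XX_X_
_XX___X_
_XXXX___
Generation 5: 22 live cells
(generation 5 grid is the final answer)

Answer: _XXXXX__
_X__XX__
__XX_X__
_____XXX
__X____X
_X__X_X_
_X______
_X_X____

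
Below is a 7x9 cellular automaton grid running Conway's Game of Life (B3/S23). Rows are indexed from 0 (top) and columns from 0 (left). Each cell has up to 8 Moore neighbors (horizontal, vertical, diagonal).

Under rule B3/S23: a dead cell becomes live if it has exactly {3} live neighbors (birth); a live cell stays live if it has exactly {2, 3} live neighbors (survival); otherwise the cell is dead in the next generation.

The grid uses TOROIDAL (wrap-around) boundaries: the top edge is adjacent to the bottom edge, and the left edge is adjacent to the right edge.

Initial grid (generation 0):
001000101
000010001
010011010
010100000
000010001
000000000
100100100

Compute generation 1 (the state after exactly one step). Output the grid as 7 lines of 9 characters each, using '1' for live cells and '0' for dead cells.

Simulating step by step:
Generation 0 (given above): 16 live cells
Generation 1: 19 live cells
(generation 1 grid is the final answer)

Answer: 100101001
100110101
101111000
101101000
000000000
000000000
000000010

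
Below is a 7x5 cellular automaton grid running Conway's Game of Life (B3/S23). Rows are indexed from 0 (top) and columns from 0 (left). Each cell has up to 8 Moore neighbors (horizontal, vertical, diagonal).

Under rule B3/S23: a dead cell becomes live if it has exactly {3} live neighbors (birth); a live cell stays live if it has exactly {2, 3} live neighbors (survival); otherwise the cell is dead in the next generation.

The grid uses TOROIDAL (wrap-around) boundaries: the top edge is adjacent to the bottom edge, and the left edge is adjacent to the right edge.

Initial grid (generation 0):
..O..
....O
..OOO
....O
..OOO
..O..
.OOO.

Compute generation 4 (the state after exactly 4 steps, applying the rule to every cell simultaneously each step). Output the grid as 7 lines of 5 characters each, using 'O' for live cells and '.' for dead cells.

Answer: ..OO.
.....
.....
.....
.....
.....
..OO.

Derivation:
Simulating step by step:
Generation 0 (given above): 13 live cells
Generation 1: 12 live cells
.OO..
..O.O
O...O
O....
..O.O
....O
.O.O.
Generation 2: 20 live cells
OO...
..O.O
OO.OO
OO.O.
O..OO
O.O.O
OO.O.
Generation 3: 4 live cells
...O.
..O..
.....
.....
.....
..O..
...O.
Generation 4: 4 live cells
(generation 4 grid is the final answer)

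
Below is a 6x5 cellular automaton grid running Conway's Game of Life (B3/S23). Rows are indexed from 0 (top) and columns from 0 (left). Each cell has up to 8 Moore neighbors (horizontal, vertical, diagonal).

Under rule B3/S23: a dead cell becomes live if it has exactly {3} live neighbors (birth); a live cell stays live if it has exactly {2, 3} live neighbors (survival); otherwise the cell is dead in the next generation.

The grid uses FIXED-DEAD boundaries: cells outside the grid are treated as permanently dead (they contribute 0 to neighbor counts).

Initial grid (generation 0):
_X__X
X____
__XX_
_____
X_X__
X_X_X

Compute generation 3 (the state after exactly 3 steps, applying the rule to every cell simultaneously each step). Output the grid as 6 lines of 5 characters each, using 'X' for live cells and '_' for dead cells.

Answer: _____
_____
__XX_
__XXX
__XXX
_____

Derivation:
Simulating step by step:
Generation 0 (given above): 10 live cells
Generation 1: 8 live cells
_____
_XXX_
_____
_XXX_
___X_
___X_
Generation 2: 6 live cells
__X__
__X__
_____
__XX_
___XX
_____
Generation 3: 8 live cells
(generation 3 grid is the final answer)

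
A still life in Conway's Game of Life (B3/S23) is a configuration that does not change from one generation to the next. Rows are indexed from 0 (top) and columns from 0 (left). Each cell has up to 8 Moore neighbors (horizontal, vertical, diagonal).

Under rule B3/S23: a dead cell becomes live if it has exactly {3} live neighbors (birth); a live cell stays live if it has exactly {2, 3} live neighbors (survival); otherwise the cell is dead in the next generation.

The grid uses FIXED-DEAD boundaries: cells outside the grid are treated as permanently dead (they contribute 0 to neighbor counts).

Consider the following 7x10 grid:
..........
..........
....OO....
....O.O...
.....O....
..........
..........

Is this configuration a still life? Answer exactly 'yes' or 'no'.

Compute generation 1 and compare to generation 0 (given above):
Generation 1:
..........
..........
....OO....
....O.O...
.....O....
..........
..........
The grids are IDENTICAL -> still life.

Answer: yes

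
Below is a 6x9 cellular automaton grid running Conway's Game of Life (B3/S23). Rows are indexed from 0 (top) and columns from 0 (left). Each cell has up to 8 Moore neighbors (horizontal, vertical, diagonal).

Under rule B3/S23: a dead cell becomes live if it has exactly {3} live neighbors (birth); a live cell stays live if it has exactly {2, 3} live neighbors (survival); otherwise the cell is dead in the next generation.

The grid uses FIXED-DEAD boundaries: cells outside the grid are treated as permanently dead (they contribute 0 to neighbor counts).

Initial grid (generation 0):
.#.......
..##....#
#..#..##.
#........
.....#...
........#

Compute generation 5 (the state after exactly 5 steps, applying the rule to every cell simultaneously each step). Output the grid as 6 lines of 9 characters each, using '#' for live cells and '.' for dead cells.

Simulating step by step:
Generation 0 (given above): 11 live cells
Generation 1: 10 live cells
..#......
.###...#.
.###...#.
......#..
.........
.........
Generation 2: 8 live cells
.###.....
.........
.#.#..##.
..#......
.........
.........
Generation 3: 5 live cells
..#......
.#.#.....
..#......
..#......
.........
.........
Generation 4: 6 live cells
..#......
.#.#.....
.###.....
.........
.........
.........
Generation 5: 6 live cells
(generation 5 grid is the final answer)

Answer: ..#......
.#.#.....
.#.#.....
..#......
.........
.........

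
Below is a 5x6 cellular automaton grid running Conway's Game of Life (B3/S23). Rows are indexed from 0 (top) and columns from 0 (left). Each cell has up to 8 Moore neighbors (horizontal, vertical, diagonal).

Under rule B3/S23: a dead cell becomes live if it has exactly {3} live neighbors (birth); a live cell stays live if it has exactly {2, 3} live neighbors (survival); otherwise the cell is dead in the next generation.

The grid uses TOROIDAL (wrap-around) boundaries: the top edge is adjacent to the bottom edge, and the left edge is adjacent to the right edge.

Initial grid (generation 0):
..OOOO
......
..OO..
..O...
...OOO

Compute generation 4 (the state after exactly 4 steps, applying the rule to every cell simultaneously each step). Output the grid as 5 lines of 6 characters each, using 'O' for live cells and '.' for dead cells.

Simulating step by step:
Generation 0 (given above): 10 live cells
Generation 1: 6 live cells
..O..O
......
..OO..
..O...
.....O
Generation 2: 6 live cells
......
..OO..
..OO..
..OO..
......
Generation 3: 6 live cells
......
..OO..
.O..O.
..OO..
......
Generation 4: 6 live cells
(generation 4 grid is the final answer)

Answer: ......
..OO..
.O..O.
..OO..
......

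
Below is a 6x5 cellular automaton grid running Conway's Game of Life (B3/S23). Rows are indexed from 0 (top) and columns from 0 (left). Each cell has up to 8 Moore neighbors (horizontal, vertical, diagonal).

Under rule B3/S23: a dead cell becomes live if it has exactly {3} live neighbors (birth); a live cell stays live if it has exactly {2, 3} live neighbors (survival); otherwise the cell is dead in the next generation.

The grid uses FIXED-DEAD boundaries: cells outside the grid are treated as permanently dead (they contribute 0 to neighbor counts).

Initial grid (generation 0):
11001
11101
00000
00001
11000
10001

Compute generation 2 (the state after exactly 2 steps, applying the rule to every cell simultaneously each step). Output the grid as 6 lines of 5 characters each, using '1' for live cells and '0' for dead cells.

Simulating step by step:
Generation 0 (given above): 12 live cells
Generation 1: 12 live cells
10110
10110
01010
00000
11000
11000
Generation 2: 13 live cells
(generation 2 grid is the final answer)

Answer: 00110
10001
01010
11100
11000
11000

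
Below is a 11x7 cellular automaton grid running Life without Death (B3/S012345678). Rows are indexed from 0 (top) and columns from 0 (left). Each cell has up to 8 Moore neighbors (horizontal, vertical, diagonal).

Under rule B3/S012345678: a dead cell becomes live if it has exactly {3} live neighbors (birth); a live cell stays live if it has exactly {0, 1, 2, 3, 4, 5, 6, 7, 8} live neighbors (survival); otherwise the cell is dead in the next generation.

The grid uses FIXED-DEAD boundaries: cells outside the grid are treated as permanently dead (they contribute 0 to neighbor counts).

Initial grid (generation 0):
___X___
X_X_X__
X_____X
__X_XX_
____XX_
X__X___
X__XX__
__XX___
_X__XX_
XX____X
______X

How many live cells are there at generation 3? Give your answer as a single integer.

Answer: 53

Derivation:
Simulating step by step:
Generation 0 (given above): 25 live cells
Generation 1: 36 live cells
___X___
XXXXX__
X___X_X
__XXXXX
____XX_
X__X_X_
XX_XX__
_XXX_X_
XX_XXX_
XX____X
______X
Generation 2: 46 live cells
_X_XX__
XXXXXX_
X___X_X
__XXXXX
__X_XX_
XXXX_X_
XX_XXX_
_XXX_X_
XX_XXXX
XXX_X_X
______X
Generation 3: 53 live cells
XX_XXX_
XXXXXX_
X___X_X
_XXXXXX
__X_XX_
XXXX_XX
XX_XXXX
_XXX_X_
XX_XXXX
XXX_X_X
_X___XX
Population at generation 3: 53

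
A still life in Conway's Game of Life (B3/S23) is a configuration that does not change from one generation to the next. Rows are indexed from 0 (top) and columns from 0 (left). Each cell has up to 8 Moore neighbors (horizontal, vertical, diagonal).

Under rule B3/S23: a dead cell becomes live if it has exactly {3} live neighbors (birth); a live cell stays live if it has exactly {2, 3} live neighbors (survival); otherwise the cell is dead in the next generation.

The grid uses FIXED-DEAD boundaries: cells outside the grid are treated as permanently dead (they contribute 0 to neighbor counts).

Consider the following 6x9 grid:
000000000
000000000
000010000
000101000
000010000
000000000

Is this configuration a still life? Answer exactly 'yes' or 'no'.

Answer: yes

Derivation:
Compute generation 1 and compare to generation 0 (given above):
Generation 1:
000000000
000000000
000010000
000101000
000010000
000000000
The grids are IDENTICAL -> still life.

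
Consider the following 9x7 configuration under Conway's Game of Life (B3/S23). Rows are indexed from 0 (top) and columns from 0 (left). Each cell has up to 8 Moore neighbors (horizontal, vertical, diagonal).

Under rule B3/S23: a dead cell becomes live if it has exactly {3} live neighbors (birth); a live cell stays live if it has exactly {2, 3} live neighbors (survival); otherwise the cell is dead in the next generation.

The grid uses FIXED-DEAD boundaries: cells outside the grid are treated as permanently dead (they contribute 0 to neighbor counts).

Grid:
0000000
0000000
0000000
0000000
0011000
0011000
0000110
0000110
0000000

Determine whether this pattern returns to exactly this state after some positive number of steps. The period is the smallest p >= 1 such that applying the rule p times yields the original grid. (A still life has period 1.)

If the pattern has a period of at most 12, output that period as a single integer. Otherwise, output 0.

Simulating and comparing each generation to the original:
Gen 0 (original, given above): 8 live cells
Gen 1: 6 live cells, differs from original
Gen 2: 8 live cells, MATCHES original -> period = 2

Answer: 2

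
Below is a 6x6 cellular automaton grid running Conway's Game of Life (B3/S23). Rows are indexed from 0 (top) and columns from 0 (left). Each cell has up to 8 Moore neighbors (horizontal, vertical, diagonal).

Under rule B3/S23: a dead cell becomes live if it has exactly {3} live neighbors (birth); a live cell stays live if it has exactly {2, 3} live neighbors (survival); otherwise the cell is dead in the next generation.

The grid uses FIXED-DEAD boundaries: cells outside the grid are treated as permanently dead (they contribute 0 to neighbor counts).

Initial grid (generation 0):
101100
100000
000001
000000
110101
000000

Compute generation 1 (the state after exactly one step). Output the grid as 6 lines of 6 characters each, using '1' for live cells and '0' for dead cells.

Answer: 010000
010000
000000
000010
000000
000000

Derivation:
Simulating step by step:
Generation 0 (given above): 9 live cells
Generation 1: 3 live cells
(generation 1 grid is the final answer)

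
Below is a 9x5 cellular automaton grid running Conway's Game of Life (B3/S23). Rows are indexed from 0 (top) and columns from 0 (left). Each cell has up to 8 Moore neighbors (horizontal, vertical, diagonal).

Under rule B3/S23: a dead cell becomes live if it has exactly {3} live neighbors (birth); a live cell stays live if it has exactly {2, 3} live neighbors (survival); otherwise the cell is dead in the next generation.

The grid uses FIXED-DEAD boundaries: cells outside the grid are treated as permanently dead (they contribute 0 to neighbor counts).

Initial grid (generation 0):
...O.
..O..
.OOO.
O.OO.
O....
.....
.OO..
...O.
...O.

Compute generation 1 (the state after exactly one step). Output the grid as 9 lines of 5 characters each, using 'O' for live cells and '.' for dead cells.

Answer: .....
.O...
.....
O..O.
.O...
.O...
..O..
...O.
.....

Derivation:
Simulating step by step:
Generation 0 (given above): 13 live cells
Generation 1: 7 live cells
(generation 1 grid is the final answer)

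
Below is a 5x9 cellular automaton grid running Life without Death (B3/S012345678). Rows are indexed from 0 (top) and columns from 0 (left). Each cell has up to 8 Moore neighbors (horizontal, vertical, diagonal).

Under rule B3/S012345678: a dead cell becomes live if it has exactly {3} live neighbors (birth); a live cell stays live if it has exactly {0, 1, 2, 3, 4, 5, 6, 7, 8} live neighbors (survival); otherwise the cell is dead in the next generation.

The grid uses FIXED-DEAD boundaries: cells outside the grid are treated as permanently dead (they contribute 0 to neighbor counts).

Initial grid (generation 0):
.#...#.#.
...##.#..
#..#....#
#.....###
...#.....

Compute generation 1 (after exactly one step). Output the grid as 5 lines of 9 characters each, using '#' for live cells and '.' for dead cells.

Simulating step by step:
Generation 0 (given above): 14 live cells
Generation 1: 23 live cells
(generation 1 grid is the final answer)

Answer: .#..####.
..######.
#..####.#
#.....###
...#...#.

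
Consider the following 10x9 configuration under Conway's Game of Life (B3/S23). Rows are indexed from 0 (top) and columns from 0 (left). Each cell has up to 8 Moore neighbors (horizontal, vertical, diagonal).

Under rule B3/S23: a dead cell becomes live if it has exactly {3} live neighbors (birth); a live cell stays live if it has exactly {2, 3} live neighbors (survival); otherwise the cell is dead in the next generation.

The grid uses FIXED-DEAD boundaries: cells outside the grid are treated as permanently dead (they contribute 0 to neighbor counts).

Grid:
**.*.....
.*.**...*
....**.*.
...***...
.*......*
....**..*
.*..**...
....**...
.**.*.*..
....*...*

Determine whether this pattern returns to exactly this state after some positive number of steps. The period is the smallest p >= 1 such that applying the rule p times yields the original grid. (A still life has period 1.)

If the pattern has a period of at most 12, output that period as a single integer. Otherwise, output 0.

Simulating and comparing each generation to the original:
Gen 0 (original, given above): 29 live cells
Gen 1: 24 live cells, differs from original
Gen 2: 33 live cells, differs from original
Gen 3: 21 live cells, differs from original
Gen 4: 32 live cells, differs from original
Gen 5: 13 live cells, differs from original
Gen 6: 8 live cells, differs from original
Gen 7: 6 live cells, differs from original
Gen 8: 6 live cells, differs from original
Gen 9: 6 live cells, differs from original
Gen 10: 6 live cells, differs from original
Gen 11: 6 live cells, differs from original
Gen 12: 6 live cells, differs from original
No period found within 12 steps.

Answer: 0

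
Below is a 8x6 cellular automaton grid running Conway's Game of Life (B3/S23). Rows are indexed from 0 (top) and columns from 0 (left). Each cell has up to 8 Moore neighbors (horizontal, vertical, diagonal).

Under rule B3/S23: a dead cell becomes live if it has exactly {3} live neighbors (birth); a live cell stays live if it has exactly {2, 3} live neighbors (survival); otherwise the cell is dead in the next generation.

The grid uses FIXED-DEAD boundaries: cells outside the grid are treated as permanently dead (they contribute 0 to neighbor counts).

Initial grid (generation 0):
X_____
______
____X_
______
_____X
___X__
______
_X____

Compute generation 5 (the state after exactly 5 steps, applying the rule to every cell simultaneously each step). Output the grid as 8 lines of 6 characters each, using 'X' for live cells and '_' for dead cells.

Answer: ______
______
______
______
______
______
______
______

Derivation:
Simulating step by step:
Generation 0 (given above): 5 live cells
Generation 1: 0 live cells
______
______
______
______
______
______
______
______
Generation 2: 0 live cells
______
______
______
______
______
______
______
______
Generation 3: 0 live cells
______
______
______
______
______
______
______
______
Generation 4: 0 live cells
______
______
______
______
______
______
______
______
Generation 5: 0 live cells
(generation 5 grid is the final answer)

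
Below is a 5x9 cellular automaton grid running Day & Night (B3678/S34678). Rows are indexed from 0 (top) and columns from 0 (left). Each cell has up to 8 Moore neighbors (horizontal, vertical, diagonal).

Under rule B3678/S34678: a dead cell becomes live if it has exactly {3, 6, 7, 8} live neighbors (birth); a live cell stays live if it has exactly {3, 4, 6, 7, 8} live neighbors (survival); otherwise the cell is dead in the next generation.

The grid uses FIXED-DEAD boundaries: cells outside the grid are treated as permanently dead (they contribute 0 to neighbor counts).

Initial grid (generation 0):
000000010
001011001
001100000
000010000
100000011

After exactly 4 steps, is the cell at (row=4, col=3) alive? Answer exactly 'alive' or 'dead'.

Answer: dead

Derivation:
Simulating step by step:
Generation 0 (given above): 11 live cells
Generation 1: 3 live cells
000000000
000000000
000101000
000100000
000000000
Generation 2: 2 live cells
000000000
000000000
000010000
000010000
000000000
Generation 3: 0 live cells
000000000
000000000
000000000
000000000
000000000
Generation 4: 0 live cells
000000000
000000000
000000000
000000000
000000000

Cell (4,3) at generation 4: 0 -> dead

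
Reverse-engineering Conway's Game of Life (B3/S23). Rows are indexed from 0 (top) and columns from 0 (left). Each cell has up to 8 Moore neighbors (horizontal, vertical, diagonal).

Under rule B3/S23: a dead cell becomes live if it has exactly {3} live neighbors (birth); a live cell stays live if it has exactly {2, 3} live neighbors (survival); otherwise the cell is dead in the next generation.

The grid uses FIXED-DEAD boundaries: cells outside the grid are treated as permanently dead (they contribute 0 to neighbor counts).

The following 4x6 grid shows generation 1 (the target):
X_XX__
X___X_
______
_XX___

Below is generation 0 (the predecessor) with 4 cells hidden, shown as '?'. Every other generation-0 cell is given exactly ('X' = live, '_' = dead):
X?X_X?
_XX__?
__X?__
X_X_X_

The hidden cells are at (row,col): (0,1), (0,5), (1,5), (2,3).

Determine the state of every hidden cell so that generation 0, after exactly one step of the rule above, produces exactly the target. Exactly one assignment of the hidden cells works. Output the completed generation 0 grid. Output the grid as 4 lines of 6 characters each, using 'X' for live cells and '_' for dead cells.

Answer: XXX_XX
_XX___
__XX__
X_X_X_

Derivation:
Hidden generation-0 cells (in order): (0,1), (0,5), (1,5), (2,3).
A hidden cell only influences target cells in its own 3x3 neighborhood. Try each of the 2^4 = 16 assignments, step the completed generation 0 forward once under B3/S23, and compare with the target:
  (0,1)=_ (0,5)=_ (1,5)=_ (2,3)=_ -> step gives (0,0)='_' but target has 'X' -> reject
  (0,1)=_ (0,5)=_ (1,5)=_ (2,3)=X -> step gives (0,0)='_' but target has 'X' -> reject
  (0,1)=_ (0,5)=_ (1,5)=X (2,3)=_ -> step gives (0,0)='_' but target has 'X' -> reject
  (0,1)=_ (0,5)=_ (1,5)=X (2,3)=X -> step gives (0,0)='_' but target has 'X' -> reject
  (0,1)=_ (0,5)=X (1,5)=_ (2,3)=_ -> step gives (0,0)='_' but target has 'X' -> reject
  (0,1)=_ (0,5)=X (1,5)=_ (2,3)=X -> step gives (0,0)='_' but target has 'X' -> reject
  (0,1)=_ (0,5)=X (1,5)=X (2,3)=_ -> step gives (0,0)='_' but target has 'X' -> reject
  (0,1)=_ (0,5)=X (1,5)=X (2,3)=X -> step gives (0,0)='_' but target has 'X' -> reject
  (0,1)=X (0,5)=_ (1,5)=_ (2,3)=_ -> step gives (1,4)='_' but target has 'X' -> reject
  (0,1)=X (0,5)=_ (1,5)=_ (2,3)=X -> step gives (1,4)='_' but target has 'X' -> reject
  (0,1)=X (0,5)=_ (1,5)=X (2,3)=_ -> step gives (1,4)='_' but target has 'X' -> reject
  (0,1)=X (0,5)=_ (1,5)=X (2,3)=X -> step gives (2,4)='X' but target has '_' -> reject
  (0,1)=X (0,5)=X (1,5)=_ (2,3)=_ -> step gives (1,4)='_' but target has 'X' -> reject
  (0,1)=X (0,5)=X (1,5)=_ (2,3)=X -> step reproduces the target at every cell -> ACCEPT
  (0,1)=X (0,5)=X (1,5)=X (2,3)=_ -> step gives (0,4)='X' but target has '_' -> reject
  (0,1)=X (0,5)=X (1,5)=X (2,3)=X -> step gives (0,4)='X' but target has '_' -> reject
Unique solution: (0,1)=live, (0,5)=live, (1,5)=dead, (2,3)=live.
Check: live-neighbor counts of every cell in the completed generation 0:
243311
355532
254421
032411
Applying B3/S23 to generation 0 with these counts gives:
X_XX__
X___X_
______
_XX___
which matches the target exactly.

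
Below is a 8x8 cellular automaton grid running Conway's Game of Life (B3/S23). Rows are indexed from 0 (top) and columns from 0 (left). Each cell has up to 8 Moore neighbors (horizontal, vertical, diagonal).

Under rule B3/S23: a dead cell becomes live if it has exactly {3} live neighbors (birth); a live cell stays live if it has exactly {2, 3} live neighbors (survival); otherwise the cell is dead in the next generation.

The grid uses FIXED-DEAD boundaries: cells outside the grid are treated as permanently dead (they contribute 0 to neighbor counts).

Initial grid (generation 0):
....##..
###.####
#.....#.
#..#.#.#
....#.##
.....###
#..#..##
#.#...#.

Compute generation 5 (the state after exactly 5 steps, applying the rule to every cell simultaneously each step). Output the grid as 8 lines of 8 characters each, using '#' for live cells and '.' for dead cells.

Answer: #...#...
#...##..
.#...###
..###.#.
...###..
....##..
........
........

Derivation:
Simulating step by step:
Generation 0 (given above): 28 live cells
Generation 1: 20 live cells
.#.##...
##.##..#
#.##....
....##.#
....#...
....#...
.#......
.#....##
Generation 2: 13 live cells
##.##...
#.......
#.#..##.
....##..
...##...
........
........
........
Generation 3: 15 live cells
##......
#.####..
.#..###.
......#.
...###..
........
........
........
Generation 4: 17 live cells
#####...
#.##..#.
.##...#.
...#..#.
....##..
....#...
........
........
Generation 5: 18 live cells
(generation 5 grid is the final answer)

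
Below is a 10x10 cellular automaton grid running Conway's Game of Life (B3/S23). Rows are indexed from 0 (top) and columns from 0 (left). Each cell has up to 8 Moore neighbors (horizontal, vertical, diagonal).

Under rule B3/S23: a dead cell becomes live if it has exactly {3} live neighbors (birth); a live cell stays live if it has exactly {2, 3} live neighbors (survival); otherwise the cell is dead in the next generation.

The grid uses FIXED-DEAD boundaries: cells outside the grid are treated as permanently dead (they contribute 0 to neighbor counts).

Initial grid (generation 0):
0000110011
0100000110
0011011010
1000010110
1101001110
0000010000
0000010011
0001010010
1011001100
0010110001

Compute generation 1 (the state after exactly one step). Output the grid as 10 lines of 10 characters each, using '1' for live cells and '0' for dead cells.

Simulating step by step:
Generation 0 (given above): 38 live cells
Generation 1: 41 live cells
(generation 1 grid is the final answer)

Answer: 0000000111
0011000000
0110110001
1001010001
1100110010
0000110001
0000011011
0011010011
0110001110
0110111000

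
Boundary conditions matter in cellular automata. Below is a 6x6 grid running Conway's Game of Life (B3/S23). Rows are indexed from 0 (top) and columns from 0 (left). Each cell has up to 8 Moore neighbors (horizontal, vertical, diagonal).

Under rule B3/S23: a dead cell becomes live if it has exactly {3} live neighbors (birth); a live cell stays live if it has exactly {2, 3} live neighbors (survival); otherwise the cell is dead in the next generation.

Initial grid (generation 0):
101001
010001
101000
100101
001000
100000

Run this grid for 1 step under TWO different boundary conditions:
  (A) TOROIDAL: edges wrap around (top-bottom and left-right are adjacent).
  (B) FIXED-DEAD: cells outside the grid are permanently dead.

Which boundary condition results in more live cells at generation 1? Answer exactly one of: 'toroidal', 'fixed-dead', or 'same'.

Under TOROIDAL boundary, generation 1:
000001
001001
001010
101101
110001
100001
Population = 14

Under FIXED-DEAD boundary, generation 1:
010000
101000
101010
001100
010000
000000
Population = 9

Comparison: toroidal=14, fixed-dead=9 -> toroidal

Answer: toroidal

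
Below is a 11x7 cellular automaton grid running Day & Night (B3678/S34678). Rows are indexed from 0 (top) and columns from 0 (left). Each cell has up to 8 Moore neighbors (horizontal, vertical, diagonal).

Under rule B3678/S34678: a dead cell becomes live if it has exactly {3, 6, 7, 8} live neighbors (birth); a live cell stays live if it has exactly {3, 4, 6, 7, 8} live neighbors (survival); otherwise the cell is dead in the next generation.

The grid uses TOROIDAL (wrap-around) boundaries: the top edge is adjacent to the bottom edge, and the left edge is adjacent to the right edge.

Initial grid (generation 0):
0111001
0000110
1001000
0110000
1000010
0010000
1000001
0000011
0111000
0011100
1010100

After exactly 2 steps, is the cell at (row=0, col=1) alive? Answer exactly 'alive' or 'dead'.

Simulating step by step:
Generation 0 (given above): 26 live cells
Generation 1: 30 live cells
1111000
1100101
0110100
1100001
0010000
1100000
0000011
0110001
0011010
0001100
0001110
Generation 2: 27 live cells
1111000
0110010
1011000
1101000
0000001
0000001
0010001
1011101
0111000
0000100
0100000

Cell (0,1) at generation 2: 1 -> alive

Answer: alive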